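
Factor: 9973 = 9973^1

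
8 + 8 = 16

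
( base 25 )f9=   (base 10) 384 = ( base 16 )180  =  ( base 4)12000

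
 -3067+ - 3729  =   - 6796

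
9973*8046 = 80242758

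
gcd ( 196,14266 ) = 14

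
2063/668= 2063/668  =  3.09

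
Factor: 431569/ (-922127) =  - 19^( - 1)*179^1*2411^1* 48533^ (-1) 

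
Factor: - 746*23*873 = -2^1*3^2*23^1*97^1*373^1 = - 14978934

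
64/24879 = 64/24879 = 0.00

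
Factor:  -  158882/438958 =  - 13^ ( - 1 )*17^1 * 4673^1 * 16883^( - 1 ) = -79441/219479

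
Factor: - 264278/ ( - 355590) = 301/405=3^( -4 )*5^( - 1 )*7^1*43^1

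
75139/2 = 37569+1/2 = 37569.50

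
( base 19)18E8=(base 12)5971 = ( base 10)10021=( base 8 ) 23445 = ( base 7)41134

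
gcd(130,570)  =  10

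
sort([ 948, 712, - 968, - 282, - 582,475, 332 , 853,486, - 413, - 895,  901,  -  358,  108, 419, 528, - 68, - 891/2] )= [ - 968, - 895,-582,-891/2, - 413, - 358, - 282, - 68, 108,332,  419, 475, 486, 528, 712,853,901 , 948]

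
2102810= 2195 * 958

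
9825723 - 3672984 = 6152739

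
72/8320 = 9/1040=0.01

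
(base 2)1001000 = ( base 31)2a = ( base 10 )72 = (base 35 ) 22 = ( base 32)28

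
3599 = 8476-4877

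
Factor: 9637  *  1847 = 23^1*419^1*1847^1 =17799539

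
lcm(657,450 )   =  32850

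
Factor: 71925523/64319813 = 751^1*3881^( - 1 )*16573^( - 1 )*95773^1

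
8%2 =0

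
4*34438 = 137752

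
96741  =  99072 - 2331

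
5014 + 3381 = 8395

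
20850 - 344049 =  - 323199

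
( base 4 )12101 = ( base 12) 295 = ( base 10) 401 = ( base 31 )ct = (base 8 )621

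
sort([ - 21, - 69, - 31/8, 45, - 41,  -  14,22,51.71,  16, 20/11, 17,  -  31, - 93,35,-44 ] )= [ - 93 ,- 69, - 44,  -  41, - 31, - 21 , - 14, - 31/8 , 20/11, 16, 17, 22,35,45, 51.71]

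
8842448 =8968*986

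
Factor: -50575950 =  - 2^1*3^2*5^2*167^1 * 673^1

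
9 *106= 954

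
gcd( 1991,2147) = 1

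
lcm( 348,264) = 7656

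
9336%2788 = 972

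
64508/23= 64508/23 = 2804.70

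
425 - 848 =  - 423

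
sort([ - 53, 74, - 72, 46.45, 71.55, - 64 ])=[ - 72 ,  -  64, - 53,46.45, 71.55, 74]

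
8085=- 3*( - 2695 )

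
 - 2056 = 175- 2231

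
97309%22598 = 6917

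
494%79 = 20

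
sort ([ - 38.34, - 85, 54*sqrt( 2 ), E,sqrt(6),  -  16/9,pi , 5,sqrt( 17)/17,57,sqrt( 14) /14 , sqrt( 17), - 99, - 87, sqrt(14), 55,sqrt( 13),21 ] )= [ - 99, - 87, - 85,  -  38.34, - 16/9,  sqrt( 17 ) /17,sqrt( 14)/14, sqrt(6),E, pi, sqrt( 13), sqrt(14),sqrt(17),5,21,  55 , 57, 54*sqrt( 2) ]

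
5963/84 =5963/84= 70.99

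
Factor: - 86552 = - 2^3 * 31^1*349^1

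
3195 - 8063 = -4868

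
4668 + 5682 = 10350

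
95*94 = 8930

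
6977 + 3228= 10205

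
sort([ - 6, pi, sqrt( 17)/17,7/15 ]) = [ - 6,  sqrt( 17) /17,7/15,pi ]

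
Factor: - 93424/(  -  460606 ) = 46712/230303 = 2^3*5839^1*230303^(  -  1) 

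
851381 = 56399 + 794982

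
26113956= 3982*6558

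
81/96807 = 27/32269 = 0.00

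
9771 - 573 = 9198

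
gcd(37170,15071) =7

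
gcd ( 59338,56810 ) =2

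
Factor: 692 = 2^2*173^1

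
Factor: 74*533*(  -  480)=-18932160 = -2^6*3^1*5^1*13^1 * 37^1*41^1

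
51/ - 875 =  - 1+824/875 = - 0.06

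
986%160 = 26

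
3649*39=142311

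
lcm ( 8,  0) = 0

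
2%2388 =2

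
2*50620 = 101240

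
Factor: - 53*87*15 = - 69165   =  - 3^2* 5^1*29^1*53^1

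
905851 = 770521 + 135330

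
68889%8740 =7709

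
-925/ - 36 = 25 + 25/36 = 25.69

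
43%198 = 43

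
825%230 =135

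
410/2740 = 41/274= 0.15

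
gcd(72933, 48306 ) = 3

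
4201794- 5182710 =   -  980916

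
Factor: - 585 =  - 3^2 * 5^1*13^1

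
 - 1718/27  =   - 64 + 10/27 = -  63.63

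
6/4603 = 6/4603 = 0.00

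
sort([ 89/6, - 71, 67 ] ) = [-71,  89/6,67] 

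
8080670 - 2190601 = 5890069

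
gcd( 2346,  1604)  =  2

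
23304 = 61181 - 37877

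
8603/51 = 168 + 35/51 = 168.69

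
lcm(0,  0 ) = 0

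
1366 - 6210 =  - 4844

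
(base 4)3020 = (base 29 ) 6Q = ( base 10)200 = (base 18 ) b2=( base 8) 310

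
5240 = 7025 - 1785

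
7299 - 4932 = 2367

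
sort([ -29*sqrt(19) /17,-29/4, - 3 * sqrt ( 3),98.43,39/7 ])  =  [ - 29*  sqrt( 19 ) /17, - 29/4, - 3 * sqrt( 3),39/7,98.43 ]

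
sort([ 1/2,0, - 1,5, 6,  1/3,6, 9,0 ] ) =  [ - 1, 0,  0,1/3,1/2, 5,6,6,9] 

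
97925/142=689 + 87/142  =  689.61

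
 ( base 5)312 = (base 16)52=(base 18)4a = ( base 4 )1102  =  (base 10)82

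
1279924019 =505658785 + 774265234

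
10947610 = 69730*157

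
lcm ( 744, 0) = 0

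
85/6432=85/6432 = 0.01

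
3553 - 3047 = 506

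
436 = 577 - 141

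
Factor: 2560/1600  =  2^3 * 5^ ( - 1) = 8/5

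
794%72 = 2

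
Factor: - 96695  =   - 5^1*83^1*  233^1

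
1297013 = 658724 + 638289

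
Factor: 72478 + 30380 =2^1 * 3^1*7^1 * 31^1 * 79^1 = 102858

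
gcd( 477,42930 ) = 477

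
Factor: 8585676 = 2^2*3^5*11^2*73^1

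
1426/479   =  2+ 468/479= 2.98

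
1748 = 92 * 19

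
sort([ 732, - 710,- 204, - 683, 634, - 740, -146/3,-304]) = [ - 740, - 710,-683, - 304,-204, - 146/3 , 634, 732]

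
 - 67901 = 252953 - 320854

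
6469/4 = 1617+1/4 = 1617.25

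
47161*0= 0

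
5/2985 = 1/597 = 0.00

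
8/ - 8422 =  - 4/4211=- 0.00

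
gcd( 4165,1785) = 595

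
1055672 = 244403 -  - 811269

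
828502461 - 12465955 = 816036506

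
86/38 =2 + 5/19 = 2.26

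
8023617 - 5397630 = 2625987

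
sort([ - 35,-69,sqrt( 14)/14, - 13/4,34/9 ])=[ - 69, - 35, - 13/4,sqrt(14)/14,34/9]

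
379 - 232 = 147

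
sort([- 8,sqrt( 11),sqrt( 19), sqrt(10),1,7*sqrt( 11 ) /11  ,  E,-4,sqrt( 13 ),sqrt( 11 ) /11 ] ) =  [ - 8, -4, sqrt( 11) /11, 1 , 7*sqrt ( 11)/11, E, sqrt( 10 ), sqrt( 11 ), sqrt ( 13 ), sqrt(19 )]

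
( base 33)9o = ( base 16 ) 141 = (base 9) 386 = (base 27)bo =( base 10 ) 321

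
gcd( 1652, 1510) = 2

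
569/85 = 6 + 59/85 = 6.69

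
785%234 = 83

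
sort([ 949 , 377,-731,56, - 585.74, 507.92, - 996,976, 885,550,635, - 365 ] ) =[ - 996,  -  731, - 585.74,-365 , 56,  377,507.92,550, 635, 885, 949, 976]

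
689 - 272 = 417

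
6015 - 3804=2211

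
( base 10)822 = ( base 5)11242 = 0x336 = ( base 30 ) RC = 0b1100110110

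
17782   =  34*523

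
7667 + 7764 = 15431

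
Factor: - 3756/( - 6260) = 3/5 = 3^1*5^(- 1) 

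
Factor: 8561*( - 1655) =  -5^1 * 7^1 * 331^1* 1223^1 = - 14168455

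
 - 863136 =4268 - 867404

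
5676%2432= 812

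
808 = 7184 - 6376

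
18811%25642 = 18811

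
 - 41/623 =- 41/623 =- 0.07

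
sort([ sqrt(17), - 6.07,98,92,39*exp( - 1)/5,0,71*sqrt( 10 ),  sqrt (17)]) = [-6.07,0 , 39*exp( - 1)/5,sqrt (17),sqrt( 17 ),92,98,71*sqrt(10 )]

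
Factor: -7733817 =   -  3^2*7^2*13^1*19^1  *  71^1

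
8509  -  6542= 1967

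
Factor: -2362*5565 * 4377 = - 57533607810=-  2^1*3^2*5^1*7^1*53^1  *  1181^1* 1459^1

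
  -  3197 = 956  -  4153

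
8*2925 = 23400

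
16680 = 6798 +9882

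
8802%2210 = 2172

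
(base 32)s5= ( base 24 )1DD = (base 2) 1110000101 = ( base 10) 901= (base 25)1B1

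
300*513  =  153900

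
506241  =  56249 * 9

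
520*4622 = 2403440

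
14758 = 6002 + 8756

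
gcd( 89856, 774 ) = 18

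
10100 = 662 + 9438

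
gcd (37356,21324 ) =12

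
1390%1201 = 189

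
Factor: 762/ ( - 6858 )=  - 1/9 = - 3^(  -  2 ) 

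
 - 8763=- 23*381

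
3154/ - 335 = -3154/335 = - 9.41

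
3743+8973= 12716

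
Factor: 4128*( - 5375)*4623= - 102575124000 = - 2^5*3^2*5^3*23^1 *43^2*67^1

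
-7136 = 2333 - 9469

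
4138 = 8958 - 4820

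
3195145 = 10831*295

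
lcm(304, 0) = 0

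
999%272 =183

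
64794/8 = 32397/4=   8099.25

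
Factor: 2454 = 2^1*3^1*409^1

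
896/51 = 896/51= 17.57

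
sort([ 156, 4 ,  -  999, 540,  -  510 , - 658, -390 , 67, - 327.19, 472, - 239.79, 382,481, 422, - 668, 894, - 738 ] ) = [ - 999, - 738, - 668, - 658 , - 510, - 390 , - 327.19, - 239.79 , 4, 67,156, 382, 422,472, 481,540,894]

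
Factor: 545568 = 2^5*3^1*5683^1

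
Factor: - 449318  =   - 2^1*271^1 * 829^1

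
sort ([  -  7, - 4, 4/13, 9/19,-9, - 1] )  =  [ - 9,  -  7, - 4, - 1, 4/13,  9/19]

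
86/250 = 43/125 = 0.34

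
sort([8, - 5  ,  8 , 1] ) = [ - 5 , 1,8 , 8]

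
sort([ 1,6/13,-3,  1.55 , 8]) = [ - 3,6/13,1,1.55, 8]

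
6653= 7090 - 437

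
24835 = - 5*( - 4967) 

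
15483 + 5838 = 21321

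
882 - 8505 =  - 7623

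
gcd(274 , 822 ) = 274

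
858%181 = 134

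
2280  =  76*30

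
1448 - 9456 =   -  8008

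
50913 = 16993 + 33920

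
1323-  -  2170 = 3493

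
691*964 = 666124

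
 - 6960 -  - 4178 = - 2782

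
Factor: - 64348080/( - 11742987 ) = 2^4*5^1*197^1*1361^1*3914329^( - 1) = 21449360/3914329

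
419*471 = 197349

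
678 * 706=478668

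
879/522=293/174= 1.68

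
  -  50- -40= -10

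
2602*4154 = 10808708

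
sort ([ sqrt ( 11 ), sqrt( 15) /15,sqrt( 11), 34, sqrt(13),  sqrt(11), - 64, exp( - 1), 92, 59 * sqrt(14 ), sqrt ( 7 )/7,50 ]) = [-64, sqrt(15)/15, exp( - 1), sqrt( 7)/7, sqrt( 11 ), sqrt(11),sqrt( 11),  sqrt( 13 ),34,50, 92,59*sqrt(14 ) ] 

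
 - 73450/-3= 73450/3 = 24483.33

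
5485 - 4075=1410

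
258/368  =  129/184 = 0.70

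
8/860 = 2/215  =  0.01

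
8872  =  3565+5307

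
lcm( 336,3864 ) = 7728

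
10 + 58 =68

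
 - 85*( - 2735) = 232475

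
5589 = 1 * 5589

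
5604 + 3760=9364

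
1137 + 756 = 1893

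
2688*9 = 24192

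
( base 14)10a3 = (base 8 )5507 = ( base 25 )4fc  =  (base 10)2887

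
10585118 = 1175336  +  9409782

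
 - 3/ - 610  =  3/610 =0.00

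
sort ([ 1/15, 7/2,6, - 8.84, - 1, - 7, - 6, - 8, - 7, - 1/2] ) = [ - 8.84, - 8, - 7, - 7,  -  6, - 1, - 1/2, 1/15, 7/2,6]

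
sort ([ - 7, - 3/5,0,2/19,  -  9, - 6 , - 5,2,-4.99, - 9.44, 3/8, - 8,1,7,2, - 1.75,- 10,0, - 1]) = [ - 10, - 9.44, - 9, - 8,  -  7, - 6, - 5, - 4.99, - 1.75,  -  1, - 3/5,0,0,2/19,3/8,1,  2, 2,7 ]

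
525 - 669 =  - 144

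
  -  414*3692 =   -  1528488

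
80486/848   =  94 + 387/424   =  94.91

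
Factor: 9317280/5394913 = 2^5*3^1 *5^1*7^1 * 47^1*59^1*89^( - 1)*60617^( - 1 )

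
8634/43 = 200 + 34/43  =  200.79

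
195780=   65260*3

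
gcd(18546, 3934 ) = 562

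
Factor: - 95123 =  - 7^1*107^1*127^1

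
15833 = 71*223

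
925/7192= 925/7192   =  0.13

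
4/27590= 2/13795 = 0.00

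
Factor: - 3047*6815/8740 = -4153061/1748 = - 2^( - 2)*11^1*19^ ( - 1)*23^ (-1 )*29^1*47^1*277^1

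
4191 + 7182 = 11373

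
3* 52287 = 156861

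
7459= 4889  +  2570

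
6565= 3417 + 3148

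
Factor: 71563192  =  2^3*257^1*34807^1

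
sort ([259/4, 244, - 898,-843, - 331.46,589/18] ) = [ - 898, - 843, - 331.46, 589/18,259/4, 244] 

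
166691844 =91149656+75542188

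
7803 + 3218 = 11021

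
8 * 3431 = 27448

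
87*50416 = 4386192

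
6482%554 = 388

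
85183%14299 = 13688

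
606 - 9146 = -8540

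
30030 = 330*91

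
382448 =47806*8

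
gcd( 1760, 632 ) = 8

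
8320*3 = 24960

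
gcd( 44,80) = 4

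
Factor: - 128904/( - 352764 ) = 262/717 = 2^1*3^ (-1)*131^1*239^( - 1)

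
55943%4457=2459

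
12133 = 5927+6206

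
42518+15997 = 58515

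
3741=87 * 43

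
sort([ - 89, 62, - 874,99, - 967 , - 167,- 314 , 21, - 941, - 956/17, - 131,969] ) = [ - 967,  -  941, -874,- 314, - 167, - 131, -89, - 956/17,  21 , 62,99,969]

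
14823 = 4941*3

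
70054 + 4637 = 74691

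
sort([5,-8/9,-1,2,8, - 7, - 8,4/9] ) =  [ -8, - 7, - 1, - 8/9,4/9, 2,5,8]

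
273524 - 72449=201075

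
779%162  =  131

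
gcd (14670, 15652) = 2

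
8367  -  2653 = 5714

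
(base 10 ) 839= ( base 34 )on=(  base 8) 1507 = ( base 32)Q7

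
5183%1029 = 38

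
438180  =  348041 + 90139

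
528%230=68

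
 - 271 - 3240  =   -3511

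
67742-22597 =45145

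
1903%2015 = 1903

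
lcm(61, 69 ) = 4209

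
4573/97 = 47 + 14/97 = 47.14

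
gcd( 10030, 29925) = 5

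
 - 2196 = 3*( - 732) 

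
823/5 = 823/5=164.60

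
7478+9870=17348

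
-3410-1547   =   - 4957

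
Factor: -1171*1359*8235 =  - 3^5*5^1*61^1*151^1*1171^1 = -13105088415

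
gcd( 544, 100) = 4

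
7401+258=7659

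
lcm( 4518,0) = 0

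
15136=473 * 32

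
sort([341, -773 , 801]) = [  -  773, 341, 801]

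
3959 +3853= 7812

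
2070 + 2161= 4231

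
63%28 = 7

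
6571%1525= 471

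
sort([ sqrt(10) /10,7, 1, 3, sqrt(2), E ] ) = [ sqrt(10)/10, 1,sqrt( 2 ),E, 3,7]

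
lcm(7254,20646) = 268398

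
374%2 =0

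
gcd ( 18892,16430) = 2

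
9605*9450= 90767250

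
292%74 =70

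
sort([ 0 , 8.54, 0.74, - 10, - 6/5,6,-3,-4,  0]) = [ - 10,-4, - 3, - 6/5, 0,  0,0.74, 6, 8.54]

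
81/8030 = 81/8030  =  0.01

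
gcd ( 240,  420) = 60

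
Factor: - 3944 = - 2^3*17^1*29^1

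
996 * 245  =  244020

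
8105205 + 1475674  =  9580879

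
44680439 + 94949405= 139629844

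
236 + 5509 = 5745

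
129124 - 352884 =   -  223760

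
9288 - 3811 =5477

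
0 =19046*0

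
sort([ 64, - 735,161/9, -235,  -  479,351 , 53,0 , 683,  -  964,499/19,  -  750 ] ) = [ - 964, - 750, - 735,-479, - 235,  0,161/9, 499/19  ,  53,64, 351 , 683 ] 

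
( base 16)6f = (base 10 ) 111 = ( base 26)47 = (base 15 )76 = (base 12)93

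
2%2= 0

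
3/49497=1/16499 = 0.00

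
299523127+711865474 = 1011388601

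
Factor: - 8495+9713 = 2^1*3^1 * 7^1*29^1 =1218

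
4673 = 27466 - 22793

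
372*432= 160704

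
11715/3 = 3905 = 3905.00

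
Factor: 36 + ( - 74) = - 38 = - 2^1*19^1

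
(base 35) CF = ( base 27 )G3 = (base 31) E1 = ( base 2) 110110011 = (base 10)435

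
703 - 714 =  - 11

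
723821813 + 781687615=1505509428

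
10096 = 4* 2524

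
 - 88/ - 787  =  88/787 = 0.11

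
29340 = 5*5868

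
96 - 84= 12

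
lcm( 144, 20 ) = 720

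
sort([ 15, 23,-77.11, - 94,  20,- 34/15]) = [ - 94, - 77.11,-34/15, 15 , 20, 23] 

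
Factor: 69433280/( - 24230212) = -2^4 * 5^1 * 7^1*97^( - 1 )*139^1 *197^(  -  1 )*223^1* 317^( - 1 ) = -17358320/6057553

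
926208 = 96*9648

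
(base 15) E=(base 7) 20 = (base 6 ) 22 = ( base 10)14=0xe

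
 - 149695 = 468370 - 618065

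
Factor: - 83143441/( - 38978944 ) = 2^ ( - 7) * 304523^( - 1)*83143441^1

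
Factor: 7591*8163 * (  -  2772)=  - 2^2 * 3^4*7^1*11^1 * 907^1*7591^1 = -  171767903076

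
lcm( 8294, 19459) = 505934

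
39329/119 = 330 + 59/119 = 330.50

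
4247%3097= 1150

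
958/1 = 958= 958.00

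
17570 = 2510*7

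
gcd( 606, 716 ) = 2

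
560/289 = 1 + 271/289 = 1.94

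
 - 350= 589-939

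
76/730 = 38/365 = 0.10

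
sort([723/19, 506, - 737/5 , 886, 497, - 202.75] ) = [ - 202.75,  -  737/5, 723/19,497, 506,886 ] 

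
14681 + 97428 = 112109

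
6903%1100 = 303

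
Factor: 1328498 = 2^1*53^1* 83^1*151^1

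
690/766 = 345/383 = 0.90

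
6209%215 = 189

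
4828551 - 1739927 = 3088624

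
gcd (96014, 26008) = 2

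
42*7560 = 317520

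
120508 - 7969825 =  - 7849317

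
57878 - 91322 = -33444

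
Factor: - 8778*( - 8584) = 2^4*3^1*7^1 * 11^1 * 19^1*29^1*37^1 = 75350352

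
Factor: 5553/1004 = 2^(- 2 )* 3^2 * 251^ ( - 1 )*617^1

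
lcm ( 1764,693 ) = 19404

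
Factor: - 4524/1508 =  - 3 = - 3^1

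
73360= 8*9170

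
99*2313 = 228987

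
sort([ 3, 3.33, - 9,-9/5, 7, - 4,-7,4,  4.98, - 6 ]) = [ - 9 , - 7, -6,-4,-9/5, 3, 3.33,  4,4.98, 7]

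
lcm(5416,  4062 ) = 16248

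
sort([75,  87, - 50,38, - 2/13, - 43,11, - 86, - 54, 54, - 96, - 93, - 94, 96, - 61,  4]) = [ - 96, - 94, - 93, - 86, - 61, - 54, - 50, - 43, - 2/13,4,11, 38 , 54,75 , 87,96 ]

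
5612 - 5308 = 304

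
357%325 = 32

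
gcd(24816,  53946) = 6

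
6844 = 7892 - 1048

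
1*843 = 843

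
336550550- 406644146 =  - 70093596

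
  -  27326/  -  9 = 27326/9 = 3036.22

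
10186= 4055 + 6131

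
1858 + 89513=91371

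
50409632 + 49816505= 100226137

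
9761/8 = 9761/8  =  1220.12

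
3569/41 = 3569/41 = 87.05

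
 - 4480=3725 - 8205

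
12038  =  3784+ 8254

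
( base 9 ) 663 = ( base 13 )32a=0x21F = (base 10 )543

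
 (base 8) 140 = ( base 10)96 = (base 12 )80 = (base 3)10120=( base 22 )48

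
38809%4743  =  865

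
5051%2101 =849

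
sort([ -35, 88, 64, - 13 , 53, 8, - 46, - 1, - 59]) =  [ -59, - 46, - 35 ,-13, - 1,8, 53, 64, 88] 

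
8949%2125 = 449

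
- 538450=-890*605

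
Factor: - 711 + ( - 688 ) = -1399^1 = - 1399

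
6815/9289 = 6815/9289 = 0.73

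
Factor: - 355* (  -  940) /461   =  2^2 * 5^2*47^1*71^1 * 461^(-1)  =  333700/461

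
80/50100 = 4/2505  =  0.00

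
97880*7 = 685160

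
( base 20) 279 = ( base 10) 949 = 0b1110110101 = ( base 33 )SP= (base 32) tl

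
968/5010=484/2505 = 0.19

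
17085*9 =153765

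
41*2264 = 92824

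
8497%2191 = 1924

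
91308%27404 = 9096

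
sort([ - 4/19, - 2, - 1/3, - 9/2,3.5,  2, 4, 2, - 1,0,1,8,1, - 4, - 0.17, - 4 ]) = [ - 9/2 , - 4,-4 , - 2,-1, - 1/3, - 4/19, - 0.17,0, 1,1, 2, 2,3.5, 4,8 ] 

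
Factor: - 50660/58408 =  - 2^ (-1 ) * 5^1*7^(-2 )*17^1=- 85/98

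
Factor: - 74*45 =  - 3330 =- 2^1*3^2*5^1*37^1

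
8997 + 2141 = 11138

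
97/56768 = 97/56768 = 0.00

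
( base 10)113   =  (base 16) 71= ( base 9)135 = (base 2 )1110001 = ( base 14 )81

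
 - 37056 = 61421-98477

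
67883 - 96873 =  - 28990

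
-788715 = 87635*( - 9 )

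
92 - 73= 19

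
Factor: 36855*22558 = 831375090 =2^1*3^4*5^1*  7^1 * 13^1*11279^1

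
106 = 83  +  23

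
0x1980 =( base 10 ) 6528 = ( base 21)EGI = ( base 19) I1B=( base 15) 1e03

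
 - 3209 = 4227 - 7436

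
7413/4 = 7413/4 = 1853.25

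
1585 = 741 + 844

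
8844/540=737/45  =  16.38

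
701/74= 9 + 35/74 = 9.47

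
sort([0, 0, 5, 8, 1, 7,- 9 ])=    [-9 , 0, 0, 1, 5 , 7,8] 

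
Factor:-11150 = -2^1*5^2*223^1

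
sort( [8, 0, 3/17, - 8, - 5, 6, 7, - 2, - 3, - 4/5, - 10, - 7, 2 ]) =[ - 10,-8, - 7, - 5, - 3, - 2, - 4/5 , 0,3/17, 2, 6,7,8]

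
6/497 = 6/497 = 0.01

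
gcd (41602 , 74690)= 22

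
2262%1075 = 112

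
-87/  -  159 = 29/53=0.55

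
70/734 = 35/367 = 0.10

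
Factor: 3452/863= 4 = 2^2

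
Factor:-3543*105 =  - 372015 = - 3^2*5^1 *7^1*1181^1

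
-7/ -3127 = 7/3127 = 0.00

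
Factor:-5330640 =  - 2^4*3^1 * 5^1*7^1 * 19^1 * 167^1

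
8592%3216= 2160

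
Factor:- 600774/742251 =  - 2^1*401^(-1 )*617^ (-1)* 100129^1 = -  200258/247417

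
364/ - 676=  - 7/13 = - 0.54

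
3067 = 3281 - 214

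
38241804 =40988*933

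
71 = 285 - 214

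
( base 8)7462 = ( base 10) 3890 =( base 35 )365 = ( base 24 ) 6i2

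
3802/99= 38 + 40/99 = 38.40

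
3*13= 39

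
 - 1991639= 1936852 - 3928491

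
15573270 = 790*19713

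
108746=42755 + 65991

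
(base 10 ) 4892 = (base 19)da9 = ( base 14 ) 1AD6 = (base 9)6635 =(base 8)11434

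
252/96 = 2+5/8 = 2.62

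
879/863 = 1 + 16/863 = 1.02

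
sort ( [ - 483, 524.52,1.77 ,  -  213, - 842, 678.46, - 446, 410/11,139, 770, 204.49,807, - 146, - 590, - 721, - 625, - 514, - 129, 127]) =[ - 842, - 721 , - 625, - 590, - 514,  -  483,-446, - 213, - 146, - 129, 1.77,410/11,127,139  ,  204.49, 524.52, 678.46,770,807] 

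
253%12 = 1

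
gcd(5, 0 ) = 5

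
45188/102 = 443+1/51 = 443.02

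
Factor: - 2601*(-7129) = 18542529 = 3^2*17^2*7129^1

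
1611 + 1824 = 3435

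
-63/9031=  - 63/9031 = - 0.01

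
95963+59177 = 155140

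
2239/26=2239/26 = 86.12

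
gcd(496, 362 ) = 2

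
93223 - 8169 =85054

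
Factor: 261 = 3^2*29^1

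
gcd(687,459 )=3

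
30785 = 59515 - 28730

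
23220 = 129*180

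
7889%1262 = 317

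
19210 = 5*3842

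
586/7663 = 586/7663  =  0.08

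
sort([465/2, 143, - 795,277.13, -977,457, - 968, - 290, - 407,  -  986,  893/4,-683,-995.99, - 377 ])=[-995.99, - 986,  -  977, - 968,- 795,- 683,-407,-377, - 290,143, 893/4, 465/2,277.13, 457] 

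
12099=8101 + 3998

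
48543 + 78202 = 126745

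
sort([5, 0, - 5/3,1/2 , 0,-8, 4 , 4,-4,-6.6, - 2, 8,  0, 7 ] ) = [ - 8, -6.6, - 4,  -  2, - 5/3,0,  0 , 0,1/2,4,4, 5,7,8 ] 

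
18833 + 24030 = 42863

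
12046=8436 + 3610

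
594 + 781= 1375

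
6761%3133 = 495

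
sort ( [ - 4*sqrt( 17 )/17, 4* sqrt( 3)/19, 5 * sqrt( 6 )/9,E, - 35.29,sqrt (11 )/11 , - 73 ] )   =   [ -73,-35.29, - 4*sqrt( 17 ) /17, sqrt ( 11 ) /11 , 4*sqrt( 3 )/19, 5 * sqrt ( 6 )/9, E ]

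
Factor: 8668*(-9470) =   -  2^3*5^1*11^1*197^1 *947^1 = - 82085960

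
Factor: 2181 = 3^1 * 727^1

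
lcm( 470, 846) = 4230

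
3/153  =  1/51 = 0.02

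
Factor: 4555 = 5^1 *911^1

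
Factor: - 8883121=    - 13^1*683317^1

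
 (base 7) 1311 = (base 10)498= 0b111110010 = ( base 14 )278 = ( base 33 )F3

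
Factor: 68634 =2^1*3^3*31^1*41^1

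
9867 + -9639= 228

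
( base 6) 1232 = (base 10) 308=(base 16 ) 134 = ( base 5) 2213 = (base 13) 1a9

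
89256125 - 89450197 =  - 194072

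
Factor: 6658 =2^1 * 3329^1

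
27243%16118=11125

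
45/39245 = 9/7849=0.00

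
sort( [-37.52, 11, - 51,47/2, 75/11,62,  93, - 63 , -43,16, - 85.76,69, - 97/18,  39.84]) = [ - 85.76, - 63, - 51, - 43 , - 37.52, - 97/18,75/11, 11, 16,  47/2,39.84,62,69, 93]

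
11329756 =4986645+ 6343111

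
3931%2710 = 1221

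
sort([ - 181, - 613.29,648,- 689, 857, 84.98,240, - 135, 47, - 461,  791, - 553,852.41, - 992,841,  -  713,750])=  [ - 992, - 713, - 689,-613.29,-553,- 461, - 181, - 135, 47,  84.98 , 240 , 648,750,791, 841 , 852.41 , 857]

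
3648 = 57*64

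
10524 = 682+9842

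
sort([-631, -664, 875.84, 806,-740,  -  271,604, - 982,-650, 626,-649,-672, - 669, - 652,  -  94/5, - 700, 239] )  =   [ - 982,-740, -700,  -  672,-669, -664, - 652, - 650, - 649,-631,-271 ,  -  94/5, 239,604,626 , 806 , 875.84] 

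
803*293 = 235279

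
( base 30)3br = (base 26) 4DF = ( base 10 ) 3057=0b101111110001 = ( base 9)4166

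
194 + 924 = 1118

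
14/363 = 14/363 = 0.04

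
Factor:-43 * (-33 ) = 3^1 * 11^1*43^1=1419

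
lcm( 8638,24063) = 336882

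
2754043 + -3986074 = -1232031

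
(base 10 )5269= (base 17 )113g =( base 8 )12225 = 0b1010010010101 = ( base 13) 2524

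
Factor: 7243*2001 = 3^1*  23^1 * 29^1*7243^1 = 14493243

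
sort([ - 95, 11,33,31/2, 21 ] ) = [ - 95, 11,31/2, 21 , 33 ]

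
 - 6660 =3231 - 9891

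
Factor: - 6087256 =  - 2^3*7^1*71^1*1531^1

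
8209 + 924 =9133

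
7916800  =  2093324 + 5823476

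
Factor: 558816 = 2^5*3^1*5821^1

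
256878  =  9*28542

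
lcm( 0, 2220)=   0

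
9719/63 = 9719/63 = 154.27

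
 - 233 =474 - 707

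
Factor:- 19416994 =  - 2^1*43^1*225779^1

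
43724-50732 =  - 7008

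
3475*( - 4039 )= - 14035525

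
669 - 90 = 579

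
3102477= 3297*941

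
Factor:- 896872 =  - 2^3*71^1*1579^1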